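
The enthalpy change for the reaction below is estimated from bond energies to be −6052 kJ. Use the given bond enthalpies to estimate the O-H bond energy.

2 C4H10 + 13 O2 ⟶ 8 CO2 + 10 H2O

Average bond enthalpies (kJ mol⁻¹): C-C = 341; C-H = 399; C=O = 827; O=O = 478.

D(O-H) ≈ 453 kJ/mol

Let D be the O-H bond energy.
Σ(broken) = 6×341 + 20×399 + 13×478 = 16240
Σ(formed) = 16×827 + 20×D = 13232 + 20D
ΔH = Σ(broken) − Σ(formed) = (16240) − (13232 + 20D) = +3008 − 20D
Setting this equal to −6052 kJ gives 20D = 9060, so D = 453 kJ/mol.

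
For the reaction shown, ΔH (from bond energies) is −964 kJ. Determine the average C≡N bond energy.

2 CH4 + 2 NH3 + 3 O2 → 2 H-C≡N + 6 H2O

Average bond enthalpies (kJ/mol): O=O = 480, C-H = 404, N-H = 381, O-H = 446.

D(C≡N) ≈ 881 kJ/mol

Let D be the C≡N bond energy.
Σ(broken) = 8×404 + 6×381 + 3×480 = 6958
Σ(formed) = 2×D + 2×404 + 12×446 = 6160 + 2D
ΔH = Σ(broken) − Σ(formed) = (6958) − (6160 + 2D) = +798 − 2D
Setting this equal to −964 kJ gives 2D = 1762, so D = 881 kJ/mol.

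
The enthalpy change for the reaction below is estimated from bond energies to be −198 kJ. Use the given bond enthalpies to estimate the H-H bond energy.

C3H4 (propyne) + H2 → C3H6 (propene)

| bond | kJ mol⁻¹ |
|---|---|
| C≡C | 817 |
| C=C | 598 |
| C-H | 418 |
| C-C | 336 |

D(H-H) ≈ 419 kJ/mol

Let D be the H-H bond energy.
Σ(broken) = 1×817 + 1×336 + 4×418 + 1×D = 2825 + D
Σ(formed) = 1×336 + 6×418 + 1×598 = 3442
ΔH = Σ(broken) − Σ(formed) = (2825 + D) − (3442) = −617 + D
Setting this equal to −198 kJ gives D = 419 kJ/mol.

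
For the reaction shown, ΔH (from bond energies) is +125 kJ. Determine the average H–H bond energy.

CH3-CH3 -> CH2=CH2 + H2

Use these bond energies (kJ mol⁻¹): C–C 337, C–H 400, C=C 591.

Let D be the H–H bond energy.
Σ(broken) = 1×337 + 6×400 = 2737
Σ(formed) = 4×400 + 1×591 + 1×D = 2191 + D
ΔH = Σ(broken) − Σ(formed) = (2737) − (2191 + D) = +546 − D
Setting this equal to +125 kJ gives D = 421 kJ/mol.

D(H–H) ≈ 421 kJ/mol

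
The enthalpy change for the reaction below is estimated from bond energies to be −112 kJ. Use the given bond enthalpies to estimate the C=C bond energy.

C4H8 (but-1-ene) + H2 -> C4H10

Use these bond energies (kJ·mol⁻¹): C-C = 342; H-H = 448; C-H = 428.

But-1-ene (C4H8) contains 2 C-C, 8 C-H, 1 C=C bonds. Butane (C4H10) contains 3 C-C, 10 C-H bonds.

Let D be the C=C bond energy.
Σ(broken) = 2×342 + 8×428 + 1×D + 1×448 = 4556 + D
Σ(formed) = 3×342 + 10×428 = 5306
ΔH = Σ(broken) − Σ(formed) = (4556 + D) − (5306) = −750 + D
Setting this equal to −112 kJ gives D = 638 kJ/mol.

D(C=C) ≈ 638 kJ/mol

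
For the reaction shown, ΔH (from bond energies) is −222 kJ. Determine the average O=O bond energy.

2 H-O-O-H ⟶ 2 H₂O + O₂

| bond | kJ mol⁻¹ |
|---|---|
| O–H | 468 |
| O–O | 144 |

D(O=O) ≈ 510 kJ/mol

Let D be the O=O bond energy.
Σ(broken) = 4×468 + 2×144 = 2160
Σ(formed) = 4×468 + 1×D = 1872 + D
ΔH = Σ(broken) − Σ(formed) = (2160) − (1872 + D) = +288 − D
Setting this equal to −222 kJ gives D = 510 kJ/mol.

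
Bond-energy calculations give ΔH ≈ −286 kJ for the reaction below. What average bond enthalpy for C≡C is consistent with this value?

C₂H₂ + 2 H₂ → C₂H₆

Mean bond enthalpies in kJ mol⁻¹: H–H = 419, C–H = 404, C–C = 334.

D(C≡C) ≈ 826 kJ/mol

Let D be the C≡C bond energy.
Σ(broken) = 1×D + 2×404 + 2×419 = 1646 + D
Σ(formed) = 1×334 + 6×404 = 2758
ΔH = Σ(broken) − Σ(formed) = (1646 + D) − (2758) = −1112 + D
Setting this equal to −286 kJ gives D = 826 kJ/mol.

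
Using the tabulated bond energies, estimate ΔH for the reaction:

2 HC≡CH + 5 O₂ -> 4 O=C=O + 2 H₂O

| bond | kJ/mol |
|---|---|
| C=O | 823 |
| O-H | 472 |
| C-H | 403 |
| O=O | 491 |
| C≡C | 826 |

Bonds broken (reactants):
  C≡C: 2 × 826 = 1652
  C-H: 4 × 403 = 1612
  O=O: 5 × 491 = 2455
  Σ(broken) = 5719 kJ
Bonds formed (products):
  C=O: 8 × 823 = 6584
  O-H: 4 × 472 = 1888
  Σ(formed) = 8472 kJ
ΔH = Σ(broken) − Σ(formed) = 5719 − 8472 = −2753 kJ

ΔH ≈ −2753 kJ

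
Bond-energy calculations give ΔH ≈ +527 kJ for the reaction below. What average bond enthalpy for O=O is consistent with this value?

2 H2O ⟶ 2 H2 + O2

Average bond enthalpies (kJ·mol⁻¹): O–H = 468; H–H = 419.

Let D be the O=O bond energy.
Σ(broken) = 4×468 = 1872
Σ(formed) = 2×419 + 1×D = 838 + D
ΔH = Σ(broken) − Σ(formed) = (1872) − (838 + D) = +1034 − D
Setting this equal to +527 kJ gives D = 507 kJ/mol.

D(O=O) ≈ 507 kJ/mol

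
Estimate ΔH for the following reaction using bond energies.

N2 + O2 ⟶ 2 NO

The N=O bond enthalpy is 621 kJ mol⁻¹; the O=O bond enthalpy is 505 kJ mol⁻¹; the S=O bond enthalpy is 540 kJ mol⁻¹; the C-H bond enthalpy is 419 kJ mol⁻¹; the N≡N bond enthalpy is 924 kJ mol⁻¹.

Bonds broken (reactants):
  N≡N: 1 × 924 = 924
  O=O: 1 × 505 = 505
  Σ(broken) = 1429 kJ
Bonds formed (products):
  N=O: 2 × 621 = 1242
  Σ(formed) = 1242 kJ
ΔH = Σ(broken) − Σ(formed) = 1429 − 1242 = +187 kJ

ΔH ≈ +187 kJ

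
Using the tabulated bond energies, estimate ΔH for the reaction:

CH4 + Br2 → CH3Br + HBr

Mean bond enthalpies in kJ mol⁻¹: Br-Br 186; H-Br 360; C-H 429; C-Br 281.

Bonds broken (reactants):
  Br-Br: 1 × 186 = 186
  C-H: 4 × 429 = 1716
  Σ(broken) = 1902 kJ
Bonds formed (products):
  C-Br: 1 × 281 = 281
  C-H: 3 × 429 = 1287
  H-Br: 1 × 360 = 360
  Σ(formed) = 1928 kJ
ΔH = Σ(broken) − Σ(formed) = 1902 − 1928 = −26 kJ

ΔH ≈ −26 kJ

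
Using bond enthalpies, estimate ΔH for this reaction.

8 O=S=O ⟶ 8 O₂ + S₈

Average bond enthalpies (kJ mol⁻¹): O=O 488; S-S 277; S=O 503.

Bonds broken (reactants):
  S=O: 16 × 503 = 8048
  Σ(broken) = 8048 kJ
Bonds formed (products):
  O=O: 8 × 488 = 3904
  S-S: 8 × 277 = 2216
  Σ(formed) = 6120 kJ
ΔH = Σ(broken) − Σ(formed) = 8048 − 6120 = +1928 kJ

ΔH ≈ +1928 kJ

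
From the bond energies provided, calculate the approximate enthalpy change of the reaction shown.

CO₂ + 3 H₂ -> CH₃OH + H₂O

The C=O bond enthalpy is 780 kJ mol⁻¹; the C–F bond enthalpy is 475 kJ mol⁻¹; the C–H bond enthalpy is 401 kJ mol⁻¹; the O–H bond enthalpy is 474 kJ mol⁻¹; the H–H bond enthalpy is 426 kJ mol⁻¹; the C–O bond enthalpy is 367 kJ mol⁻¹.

ΔH ≈ −154 kJ

Bonds broken (reactants):
  C=O: 2 × 780 = 1560
  H–H: 3 × 426 = 1278
  Σ(broken) = 2838 kJ
Bonds formed (products):
  C–H: 3 × 401 = 1203
  C–O: 1 × 367 = 367
  O–H: 3 × 474 = 1422
  Σ(formed) = 2992 kJ
ΔH = Σ(broken) − Σ(formed) = 2838 − 2992 = −154 kJ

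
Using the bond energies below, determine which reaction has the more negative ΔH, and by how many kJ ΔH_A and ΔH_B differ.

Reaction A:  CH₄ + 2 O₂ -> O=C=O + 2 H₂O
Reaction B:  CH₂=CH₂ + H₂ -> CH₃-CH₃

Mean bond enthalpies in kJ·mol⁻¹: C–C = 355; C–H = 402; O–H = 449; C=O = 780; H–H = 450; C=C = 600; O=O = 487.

Reaction A, by 665 kJ

Reaction A:
  Bonds broken (reactants):
    C–H: 4 × 402 = 1608
    O=O: 2 × 487 = 974
    Σ(broken) = 2582 kJ
  Bonds formed (products):
    C=O: 2 × 780 = 1560
    O–H: 4 × 449 = 1796
    Σ(formed) = 3356 kJ
  ΔH_A = 2582 − 3356 = −774 kJ
Reaction B:
  Bonds broken (reactants):
    C–H: 4 × 402 = 1608
    C=C: 1 × 600 = 600
    H–H: 1 × 450 = 450
    Σ(broken) = 2658 kJ
  Bonds formed (products):
    C–C: 1 × 355 = 355
    C–H: 6 × 402 = 2412
    Σ(formed) = 2767 kJ
  ΔH_B = 2658 − 2767 = −109 kJ
ΔH_A − ΔH_B = −665 kJ, so reaction A has the more negative ΔH; |ΔH_A − ΔH_B| = 665 kJ.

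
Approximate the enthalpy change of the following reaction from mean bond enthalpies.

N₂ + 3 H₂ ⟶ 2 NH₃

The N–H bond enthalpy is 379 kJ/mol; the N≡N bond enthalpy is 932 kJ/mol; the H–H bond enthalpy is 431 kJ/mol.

Bonds broken (reactants):
  H–H: 3 × 431 = 1293
  N≡N: 1 × 932 = 932
  Σ(broken) = 2225 kJ
Bonds formed (products):
  N–H: 6 × 379 = 2274
  Σ(formed) = 2274 kJ
ΔH = Σ(broken) − Σ(formed) = 2225 − 2274 = −49 kJ

ΔH ≈ −49 kJ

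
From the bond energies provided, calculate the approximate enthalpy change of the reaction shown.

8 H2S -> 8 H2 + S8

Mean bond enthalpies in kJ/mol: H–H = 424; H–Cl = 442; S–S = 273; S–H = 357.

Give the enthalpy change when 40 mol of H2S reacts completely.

Bonds broken (reactants):
  S–H: 16 × 357 = 5712
  Σ(broken) = 5712 kJ
Bonds formed (products):
  H–H: 8 × 424 = 3392
  S–S: 8 × 273 = 2184
  Σ(formed) = 5576 kJ
ΔH = Σ(broken) − Σ(formed) = 5712 − 5576 = +136 kJ
For 5× the reaction as written: 5 × (+136) = +680 kJ

ΔH = +680 kJ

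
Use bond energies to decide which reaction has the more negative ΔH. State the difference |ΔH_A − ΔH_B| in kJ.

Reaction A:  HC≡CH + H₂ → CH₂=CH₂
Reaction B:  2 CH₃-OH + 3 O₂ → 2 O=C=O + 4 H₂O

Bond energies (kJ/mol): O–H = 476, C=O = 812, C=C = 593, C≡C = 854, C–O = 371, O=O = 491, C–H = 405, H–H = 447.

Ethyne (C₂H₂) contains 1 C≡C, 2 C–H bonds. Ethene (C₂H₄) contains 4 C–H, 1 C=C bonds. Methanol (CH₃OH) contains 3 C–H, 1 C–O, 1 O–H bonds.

Reaction B, by 1357 kJ

Reaction A:
  Bonds broken (reactants):
    C≡C: 1 × 854 = 854
    C–H: 2 × 405 = 810
    H–H: 1 × 447 = 447
    Σ(broken) = 2111 kJ
  Bonds formed (products):
    C–H: 4 × 405 = 1620
    C=C: 1 × 593 = 593
    Σ(formed) = 2213 kJ
  ΔH_A = 2111 − 2213 = −102 kJ
Reaction B:
  Bonds broken (reactants):
    C–H: 6 × 405 = 2430
    C–O: 2 × 371 = 742
    O–H: 2 × 476 = 952
    O=O: 3 × 491 = 1473
    Σ(broken) = 5597 kJ
  Bonds formed (products):
    C=O: 4 × 812 = 3248
    O–H: 8 × 476 = 3808
    Σ(formed) = 7056 kJ
  ΔH_B = 5597 − 7056 = −1459 kJ
ΔH_A − ΔH_B = +1357 kJ, so reaction B has the more negative ΔH; |ΔH_A − ΔH_B| = 1357 kJ.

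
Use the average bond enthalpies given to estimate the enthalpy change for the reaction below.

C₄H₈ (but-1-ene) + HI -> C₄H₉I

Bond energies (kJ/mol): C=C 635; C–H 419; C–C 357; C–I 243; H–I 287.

Bonds broken (reactants):
  C–C: 2 × 357 = 714
  C–H: 8 × 419 = 3352
  C=C: 1 × 635 = 635
  H–I: 1 × 287 = 287
  Σ(broken) = 4988 kJ
Bonds formed (products):
  C–C: 3 × 357 = 1071
  C–H: 9 × 419 = 3771
  C–I: 1 × 243 = 243
  Σ(formed) = 5085 kJ
ΔH = Σ(broken) − Σ(formed) = 4988 − 5085 = −97 kJ

ΔH ≈ −97 kJ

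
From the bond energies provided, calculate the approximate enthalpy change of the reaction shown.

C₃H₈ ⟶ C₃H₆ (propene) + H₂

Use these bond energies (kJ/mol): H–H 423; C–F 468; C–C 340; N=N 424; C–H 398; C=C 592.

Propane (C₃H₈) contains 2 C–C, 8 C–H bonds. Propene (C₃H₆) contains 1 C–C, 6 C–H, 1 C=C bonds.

Bonds broken (reactants):
  C–C: 2 × 340 = 680
  C–H: 8 × 398 = 3184
  Σ(broken) = 3864 kJ
Bonds formed (products):
  C–C: 1 × 340 = 340
  C–H: 6 × 398 = 2388
  C=C: 1 × 592 = 592
  H–H: 1 × 423 = 423
  Σ(formed) = 3743 kJ
ΔH = Σ(broken) − Σ(formed) = 3864 − 3743 = +121 kJ

ΔH ≈ +121 kJ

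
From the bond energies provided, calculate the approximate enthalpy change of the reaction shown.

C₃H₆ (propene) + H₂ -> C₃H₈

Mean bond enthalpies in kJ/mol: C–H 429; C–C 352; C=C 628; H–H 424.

ΔH ≈ −158 kJ

Bonds broken (reactants):
  C–C: 1 × 352 = 352
  C–H: 6 × 429 = 2574
  C=C: 1 × 628 = 628
  H–H: 1 × 424 = 424
  Σ(broken) = 3978 kJ
Bonds formed (products):
  C–C: 2 × 352 = 704
  C–H: 8 × 429 = 3432
  Σ(formed) = 4136 kJ
ΔH = Σ(broken) − Σ(formed) = 3978 − 4136 = −158 kJ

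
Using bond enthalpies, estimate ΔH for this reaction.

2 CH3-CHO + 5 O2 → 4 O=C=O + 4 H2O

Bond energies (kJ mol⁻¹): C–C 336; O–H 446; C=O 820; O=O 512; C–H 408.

ΔH ≈ −1992 kJ

Bonds broken (reactants):
  C–C: 2 × 336 = 672
  C–H: 8 × 408 = 3264
  C=O: 2 × 820 = 1640
  O=O: 5 × 512 = 2560
  Σ(broken) = 8136 kJ
Bonds formed (products):
  C=O: 8 × 820 = 6560
  O–H: 8 × 446 = 3568
  Σ(formed) = 10128 kJ
ΔH = Σ(broken) − Σ(formed) = 8136 − 10128 = −1992 kJ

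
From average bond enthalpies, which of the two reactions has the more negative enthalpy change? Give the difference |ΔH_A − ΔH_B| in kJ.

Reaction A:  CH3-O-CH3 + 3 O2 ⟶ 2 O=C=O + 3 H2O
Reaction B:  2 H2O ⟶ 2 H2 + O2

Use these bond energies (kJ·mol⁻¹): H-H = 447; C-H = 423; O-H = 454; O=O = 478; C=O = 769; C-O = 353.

Reaction A, by 1566 kJ

Reaction A:
  Bonds broken (reactants):
    C-H: 6 × 423 = 2538
    C-O: 2 × 353 = 706
    O=O: 3 × 478 = 1434
    Σ(broken) = 4678 kJ
  Bonds formed (products):
    C=O: 4 × 769 = 3076
    O-H: 6 × 454 = 2724
    Σ(formed) = 5800 kJ
  ΔH_A = 4678 − 5800 = −1122 kJ
Reaction B:
  Bonds broken (reactants):
    O-H: 4 × 454 = 1816
    Σ(broken) = 1816 kJ
  Bonds formed (products):
    H-H: 2 × 447 = 894
    O=O: 1 × 478 = 478
    Σ(formed) = 1372 kJ
  ΔH_B = 1816 − 1372 = +444 kJ
ΔH_A − ΔH_B = −1566 kJ, so reaction A has the more negative ΔH; |ΔH_A − ΔH_B| = 1566 kJ.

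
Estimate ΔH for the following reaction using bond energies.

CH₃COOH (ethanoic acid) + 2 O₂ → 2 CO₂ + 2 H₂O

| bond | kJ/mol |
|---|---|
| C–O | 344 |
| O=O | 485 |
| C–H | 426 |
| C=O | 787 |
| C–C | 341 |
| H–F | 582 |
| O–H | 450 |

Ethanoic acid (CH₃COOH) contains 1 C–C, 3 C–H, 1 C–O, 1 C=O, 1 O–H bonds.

Bonds broken (reactants):
  C–C: 1 × 341 = 341
  C–H: 3 × 426 = 1278
  C–O: 1 × 344 = 344
  C=O: 1 × 787 = 787
  O–H: 1 × 450 = 450
  O=O: 2 × 485 = 970
  Σ(broken) = 4170 kJ
Bonds formed (products):
  C=O: 4 × 787 = 3148
  O–H: 4 × 450 = 1800
  Σ(formed) = 4948 kJ
ΔH = Σ(broken) − Σ(formed) = 4170 − 4948 = −778 kJ

ΔH ≈ −778 kJ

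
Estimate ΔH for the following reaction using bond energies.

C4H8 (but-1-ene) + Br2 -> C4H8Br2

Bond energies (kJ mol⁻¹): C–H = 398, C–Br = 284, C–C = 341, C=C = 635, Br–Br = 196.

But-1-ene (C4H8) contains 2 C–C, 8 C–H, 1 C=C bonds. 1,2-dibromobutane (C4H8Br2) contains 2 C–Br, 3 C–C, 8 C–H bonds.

Bonds broken (reactants):
  Br–Br: 1 × 196 = 196
  C–C: 2 × 341 = 682
  C–H: 8 × 398 = 3184
  C=C: 1 × 635 = 635
  Σ(broken) = 4697 kJ
Bonds formed (products):
  C–Br: 2 × 284 = 568
  C–C: 3 × 341 = 1023
  C–H: 8 × 398 = 3184
  Σ(formed) = 4775 kJ
ΔH = Σ(broken) − Σ(formed) = 4697 − 4775 = −78 kJ

ΔH ≈ −78 kJ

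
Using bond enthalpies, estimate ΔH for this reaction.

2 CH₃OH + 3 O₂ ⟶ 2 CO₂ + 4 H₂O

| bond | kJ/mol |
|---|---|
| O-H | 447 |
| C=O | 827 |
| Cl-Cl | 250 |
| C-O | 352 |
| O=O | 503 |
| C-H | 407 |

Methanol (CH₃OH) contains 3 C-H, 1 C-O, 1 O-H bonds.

Bonds broken (reactants):
  C-H: 6 × 407 = 2442
  C-O: 2 × 352 = 704
  O-H: 2 × 447 = 894
  O=O: 3 × 503 = 1509
  Σ(broken) = 5549 kJ
Bonds formed (products):
  C=O: 4 × 827 = 3308
  O-H: 8 × 447 = 3576
  Σ(formed) = 6884 kJ
ΔH = Σ(broken) − Σ(formed) = 5549 − 6884 = −1335 kJ

ΔH ≈ −1335 kJ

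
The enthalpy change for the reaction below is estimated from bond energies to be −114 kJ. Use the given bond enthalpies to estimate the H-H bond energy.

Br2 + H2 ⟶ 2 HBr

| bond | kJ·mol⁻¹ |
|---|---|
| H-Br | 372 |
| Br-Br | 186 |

D(H-H) ≈ 444 kJ/mol

Let D be the H-H bond energy.
Σ(broken) = 1×186 + 1×D = 186 + D
Σ(formed) = 2×372 = 744
ΔH = Σ(broken) − Σ(formed) = (186 + D) − (744) = −558 + D
Setting this equal to −114 kJ gives D = 444 kJ/mol.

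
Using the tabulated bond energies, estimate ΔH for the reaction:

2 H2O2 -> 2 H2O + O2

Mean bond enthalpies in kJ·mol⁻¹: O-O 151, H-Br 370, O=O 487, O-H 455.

ΔH ≈ −185 kJ

Bonds broken (reactants):
  O-H: 4 × 455 = 1820
  O-O: 2 × 151 = 302
  Σ(broken) = 2122 kJ
Bonds formed (products):
  O-H: 4 × 455 = 1820
  O=O: 1 × 487 = 487
  Σ(formed) = 2307 kJ
ΔH = Σ(broken) − Σ(formed) = 2122 − 2307 = −185 kJ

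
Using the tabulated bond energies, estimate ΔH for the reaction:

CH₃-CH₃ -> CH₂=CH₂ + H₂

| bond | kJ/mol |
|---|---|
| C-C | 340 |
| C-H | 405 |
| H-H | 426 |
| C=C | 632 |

ΔH ≈ +92 kJ

Bonds broken (reactants):
  C-C: 1 × 340 = 340
  C-H: 6 × 405 = 2430
  Σ(broken) = 2770 kJ
Bonds formed (products):
  C-H: 4 × 405 = 1620
  C=C: 1 × 632 = 632
  H-H: 1 × 426 = 426
  Σ(formed) = 2678 kJ
ΔH = Σ(broken) − Σ(formed) = 2770 − 2678 = +92 kJ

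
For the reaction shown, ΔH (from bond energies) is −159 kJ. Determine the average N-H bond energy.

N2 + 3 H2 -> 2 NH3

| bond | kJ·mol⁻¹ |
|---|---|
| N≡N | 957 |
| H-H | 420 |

Let D be the N-H bond energy.
Σ(broken) = 3×420 + 1×957 = 2217
Σ(formed) = 6×D = 6D
ΔH = Σ(broken) − Σ(formed) = (2217) − (6D) = +2217 − 6D
Setting this equal to −159 kJ gives 6D = 2376, so D = 396 kJ/mol.

D(N-H) ≈ 396 kJ/mol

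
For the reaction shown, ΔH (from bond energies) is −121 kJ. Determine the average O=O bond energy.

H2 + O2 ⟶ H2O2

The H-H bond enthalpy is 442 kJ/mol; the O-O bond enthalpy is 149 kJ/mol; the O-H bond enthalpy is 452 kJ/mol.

Let D be the O=O bond energy.
Σ(broken) = 1×442 + 1×D = 442 + D
Σ(formed) = 2×452 + 1×149 = 1053
ΔH = Σ(broken) − Σ(formed) = (442 + D) − (1053) = −611 + D
Setting this equal to −121 kJ gives D = 490 kJ/mol.

D(O=O) ≈ 490 kJ/mol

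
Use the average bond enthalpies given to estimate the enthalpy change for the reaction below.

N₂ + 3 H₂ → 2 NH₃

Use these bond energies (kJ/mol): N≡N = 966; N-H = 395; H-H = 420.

ΔH ≈ −144 kJ

Bonds broken (reactants):
  H-H: 3 × 420 = 1260
  N≡N: 1 × 966 = 966
  Σ(broken) = 2226 kJ
Bonds formed (products):
  N-H: 6 × 395 = 2370
  Σ(formed) = 2370 kJ
ΔH = Σ(broken) − Σ(formed) = 2226 − 2370 = −144 kJ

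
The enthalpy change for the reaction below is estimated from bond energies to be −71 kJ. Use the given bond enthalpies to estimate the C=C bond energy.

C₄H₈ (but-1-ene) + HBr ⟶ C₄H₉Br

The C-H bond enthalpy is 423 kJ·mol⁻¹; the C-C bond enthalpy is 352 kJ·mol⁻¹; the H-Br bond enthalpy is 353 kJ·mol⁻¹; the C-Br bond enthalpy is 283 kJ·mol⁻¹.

Let D be the C=C bond energy.
Σ(broken) = 2×352 + 8×423 + 1×D + 1×353 = 4441 + D
Σ(formed) = 1×283 + 3×352 + 9×423 = 5146
ΔH = Σ(broken) − Σ(formed) = (4441 + D) − (5146) = −705 + D
Setting this equal to −71 kJ gives D = 634 kJ/mol.

D(C=C) ≈ 634 kJ/mol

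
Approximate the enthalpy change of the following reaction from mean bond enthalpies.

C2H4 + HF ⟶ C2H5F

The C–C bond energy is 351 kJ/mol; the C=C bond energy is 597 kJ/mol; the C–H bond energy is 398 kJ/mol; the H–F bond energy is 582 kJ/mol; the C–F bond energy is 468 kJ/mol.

ΔH ≈ −38 kJ

Bonds broken (reactants):
  C–H: 4 × 398 = 1592
  C=C: 1 × 597 = 597
  H–F: 1 × 582 = 582
  Σ(broken) = 2771 kJ
Bonds formed (products):
  C–C: 1 × 351 = 351
  C–F: 1 × 468 = 468
  C–H: 5 × 398 = 1990
  Σ(formed) = 2809 kJ
ΔH = Σ(broken) − Σ(formed) = 2771 − 2809 = −38 kJ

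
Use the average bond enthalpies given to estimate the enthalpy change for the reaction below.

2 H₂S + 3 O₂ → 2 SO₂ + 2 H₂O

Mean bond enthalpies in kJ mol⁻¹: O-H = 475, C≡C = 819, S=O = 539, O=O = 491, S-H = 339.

Bonds broken (reactants):
  O=O: 3 × 491 = 1473
  S-H: 4 × 339 = 1356
  Σ(broken) = 2829 kJ
Bonds formed (products):
  O-H: 4 × 475 = 1900
  S=O: 4 × 539 = 2156
  Σ(formed) = 4056 kJ
ΔH = Σ(broken) − Σ(formed) = 2829 − 4056 = −1227 kJ

ΔH ≈ −1227 kJ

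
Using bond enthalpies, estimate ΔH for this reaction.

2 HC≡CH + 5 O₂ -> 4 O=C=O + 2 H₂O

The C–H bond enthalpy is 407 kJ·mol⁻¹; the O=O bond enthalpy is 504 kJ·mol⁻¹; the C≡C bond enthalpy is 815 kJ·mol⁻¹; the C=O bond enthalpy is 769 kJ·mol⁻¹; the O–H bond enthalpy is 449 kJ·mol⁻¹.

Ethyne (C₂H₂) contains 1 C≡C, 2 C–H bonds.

Bonds broken (reactants):
  C≡C: 2 × 815 = 1630
  C–H: 4 × 407 = 1628
  O=O: 5 × 504 = 2520
  Σ(broken) = 5778 kJ
Bonds formed (products):
  C=O: 8 × 769 = 6152
  O–H: 4 × 449 = 1796
  Σ(formed) = 7948 kJ
ΔH = Σ(broken) − Σ(formed) = 5778 − 7948 = −2170 kJ

ΔH ≈ −2170 kJ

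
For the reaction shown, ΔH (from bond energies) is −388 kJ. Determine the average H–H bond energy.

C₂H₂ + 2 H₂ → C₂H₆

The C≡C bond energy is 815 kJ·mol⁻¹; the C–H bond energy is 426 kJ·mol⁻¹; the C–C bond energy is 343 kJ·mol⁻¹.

Let D be the H–H bond energy.
Σ(broken) = 1×815 + 2×426 + 2×D = 1667 + 2D
Σ(formed) = 1×343 + 6×426 = 2899
ΔH = Σ(broken) − Σ(formed) = (1667 + 2D) − (2899) = −1232 + 2D
Setting this equal to −388 kJ gives 2D = 844, so D = 422 kJ/mol.

D(H–H) ≈ 422 kJ/mol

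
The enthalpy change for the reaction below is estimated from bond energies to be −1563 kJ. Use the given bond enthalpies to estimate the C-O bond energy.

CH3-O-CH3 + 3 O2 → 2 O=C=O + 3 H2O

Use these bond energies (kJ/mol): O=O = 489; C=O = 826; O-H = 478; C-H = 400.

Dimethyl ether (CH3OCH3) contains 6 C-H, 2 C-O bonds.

Let D be the C-O bond energy.
Σ(broken) = 6×400 + 2×D + 3×489 = 3867 + 2D
Σ(formed) = 4×826 + 6×478 = 6172
ΔH = Σ(broken) − Σ(formed) = (3867 + 2D) − (6172) = −2305 + 2D
Setting this equal to −1563 kJ gives 2D = 742, so D = 371 kJ/mol.

D(C-O) ≈ 371 kJ/mol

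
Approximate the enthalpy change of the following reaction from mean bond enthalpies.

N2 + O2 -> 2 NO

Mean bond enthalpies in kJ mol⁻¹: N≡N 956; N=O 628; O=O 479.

Bonds broken (reactants):
  N≡N: 1 × 956 = 956
  O=O: 1 × 479 = 479
  Σ(broken) = 1435 kJ
Bonds formed (products):
  N=O: 2 × 628 = 1256
  Σ(formed) = 1256 kJ
ΔH = Σ(broken) − Σ(formed) = 1435 − 1256 = +179 kJ

ΔH ≈ +179 kJ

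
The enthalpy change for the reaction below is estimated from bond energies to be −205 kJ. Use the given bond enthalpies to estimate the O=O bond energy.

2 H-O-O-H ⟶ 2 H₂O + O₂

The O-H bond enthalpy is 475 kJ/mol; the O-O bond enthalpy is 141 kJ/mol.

Let D be the O=O bond energy.
Σ(broken) = 4×475 + 2×141 = 2182
Σ(formed) = 4×475 + 1×D = 1900 + D
ΔH = Σ(broken) − Σ(formed) = (2182) − (1900 + D) = +282 − D
Setting this equal to −205 kJ gives D = 487 kJ/mol.

D(O=O) ≈ 487 kJ/mol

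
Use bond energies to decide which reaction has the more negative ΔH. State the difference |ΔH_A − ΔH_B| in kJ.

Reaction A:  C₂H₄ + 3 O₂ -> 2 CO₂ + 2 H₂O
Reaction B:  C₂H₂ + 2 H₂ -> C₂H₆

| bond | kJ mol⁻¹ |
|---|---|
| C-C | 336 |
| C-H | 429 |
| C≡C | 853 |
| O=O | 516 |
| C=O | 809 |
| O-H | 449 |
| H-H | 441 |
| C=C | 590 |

Reaction A, by 861 kJ

Reaction A:
  Bonds broken (reactants):
    C-H: 4 × 429 = 1716
    C=C: 1 × 590 = 590
    O=O: 3 × 516 = 1548
    Σ(broken) = 3854 kJ
  Bonds formed (products):
    C=O: 4 × 809 = 3236
    O-H: 4 × 449 = 1796
    Σ(formed) = 5032 kJ
  ΔH_A = 3854 − 5032 = −1178 kJ
Reaction B:
  Bonds broken (reactants):
    C≡C: 1 × 853 = 853
    C-H: 2 × 429 = 858
    H-H: 2 × 441 = 882
    Σ(broken) = 2593 kJ
  Bonds formed (products):
    C-C: 1 × 336 = 336
    C-H: 6 × 429 = 2574
    Σ(formed) = 2910 kJ
  ΔH_B = 2593 − 2910 = −317 kJ
ΔH_A − ΔH_B = −861 kJ, so reaction A has the more negative ΔH; |ΔH_A − ΔH_B| = 861 kJ.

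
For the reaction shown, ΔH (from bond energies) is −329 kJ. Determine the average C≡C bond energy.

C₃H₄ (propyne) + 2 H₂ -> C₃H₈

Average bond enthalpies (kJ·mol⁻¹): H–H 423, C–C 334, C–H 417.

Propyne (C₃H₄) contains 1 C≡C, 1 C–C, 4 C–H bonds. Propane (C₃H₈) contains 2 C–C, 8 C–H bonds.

D(C≡C) ≈ 827 kJ/mol

Let D be the C≡C bond energy.
Σ(broken) = 1×D + 1×334 + 4×417 + 2×423 = 2848 + D
Σ(formed) = 2×334 + 8×417 = 4004
ΔH = Σ(broken) − Σ(formed) = (2848 + D) − (4004) = −1156 + D
Setting this equal to −329 kJ gives D = 827 kJ/mol.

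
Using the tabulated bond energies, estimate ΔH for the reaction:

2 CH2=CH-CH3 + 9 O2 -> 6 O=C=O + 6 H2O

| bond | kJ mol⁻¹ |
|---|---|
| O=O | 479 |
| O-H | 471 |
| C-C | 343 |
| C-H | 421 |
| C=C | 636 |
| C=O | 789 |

ΔH ≈ −3799 kJ

Bonds broken (reactants):
  C-C: 2 × 343 = 686
  C-H: 12 × 421 = 5052
  C=C: 2 × 636 = 1272
  O=O: 9 × 479 = 4311
  Σ(broken) = 11321 kJ
Bonds formed (products):
  C=O: 12 × 789 = 9468
  O-H: 12 × 471 = 5652
  Σ(formed) = 15120 kJ
ΔH = Σ(broken) − Σ(formed) = 11321 − 15120 = −3799 kJ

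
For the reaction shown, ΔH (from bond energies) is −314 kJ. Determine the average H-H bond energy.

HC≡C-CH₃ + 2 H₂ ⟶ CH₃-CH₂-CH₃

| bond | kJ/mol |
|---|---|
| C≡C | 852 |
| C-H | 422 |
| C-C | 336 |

Let D be the H-H bond energy.
Σ(broken) = 1×852 + 1×336 + 4×422 + 2×D = 2876 + 2D
Σ(formed) = 2×336 + 8×422 = 4048
ΔH = Σ(broken) − Σ(formed) = (2876 + 2D) − (4048) = −1172 + 2D
Setting this equal to −314 kJ gives 2D = 858, so D = 429 kJ/mol.

D(H-H) ≈ 429 kJ/mol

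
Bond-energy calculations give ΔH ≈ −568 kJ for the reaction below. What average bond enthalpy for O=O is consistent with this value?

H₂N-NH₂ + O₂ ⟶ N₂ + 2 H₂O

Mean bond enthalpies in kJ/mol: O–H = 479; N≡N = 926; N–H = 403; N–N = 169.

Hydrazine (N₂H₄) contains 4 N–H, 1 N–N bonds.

D(O=O) ≈ 493 kJ/mol

Let D be the O=O bond energy.
Σ(broken) = 4×403 + 1×169 + 1×D = 1781 + D
Σ(formed) = 1×926 + 4×479 = 2842
ΔH = Σ(broken) − Σ(formed) = (1781 + D) − (2842) = −1061 + D
Setting this equal to −568 kJ gives D = 493 kJ/mol.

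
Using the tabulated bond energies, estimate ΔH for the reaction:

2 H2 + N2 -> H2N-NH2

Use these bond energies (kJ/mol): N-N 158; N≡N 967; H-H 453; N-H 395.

Bonds broken (reactants):
  H-H: 2 × 453 = 906
  N≡N: 1 × 967 = 967
  Σ(broken) = 1873 kJ
Bonds formed (products):
  N-H: 4 × 395 = 1580
  N-N: 1 × 158 = 158
  Σ(formed) = 1738 kJ
ΔH = Σ(broken) − Σ(formed) = 1873 − 1738 = +135 kJ

ΔH ≈ +135 kJ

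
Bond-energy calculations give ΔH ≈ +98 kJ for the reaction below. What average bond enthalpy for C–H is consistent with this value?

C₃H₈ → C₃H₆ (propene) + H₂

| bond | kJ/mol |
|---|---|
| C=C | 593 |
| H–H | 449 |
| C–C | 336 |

D(C–H) ≈ 402 kJ/mol

Let D be the C–H bond energy.
Σ(broken) = 2×336 + 8×D = 672 + 8D
Σ(formed) = 1×336 + 6×D + 1×593 + 1×449 = 1378 + 6D
ΔH = Σ(broken) − Σ(formed) = (672 + 8D) − (1378 + 6D) = −706 + 2D
Setting this equal to +98 kJ gives 2D = 804, so D = 402 kJ/mol.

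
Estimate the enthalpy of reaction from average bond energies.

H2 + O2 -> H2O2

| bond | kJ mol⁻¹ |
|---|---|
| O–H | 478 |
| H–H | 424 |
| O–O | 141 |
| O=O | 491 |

ΔH ≈ −182 kJ

Bonds broken (reactants):
  H–H: 1 × 424 = 424
  O=O: 1 × 491 = 491
  Σ(broken) = 915 kJ
Bonds formed (products):
  O–H: 2 × 478 = 956
  O–O: 1 × 141 = 141
  Σ(formed) = 1097 kJ
ΔH = Σ(broken) − Σ(formed) = 915 − 1097 = −182 kJ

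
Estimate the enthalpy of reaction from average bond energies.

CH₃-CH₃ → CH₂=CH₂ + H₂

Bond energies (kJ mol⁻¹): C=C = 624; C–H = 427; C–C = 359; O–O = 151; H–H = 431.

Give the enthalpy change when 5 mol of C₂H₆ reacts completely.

Bonds broken (reactants):
  C–C: 1 × 359 = 359
  C–H: 6 × 427 = 2562
  Σ(broken) = 2921 kJ
Bonds formed (products):
  C–H: 4 × 427 = 1708
  C=C: 1 × 624 = 624
  H–H: 1 × 431 = 431
  Σ(formed) = 2763 kJ
ΔH = Σ(broken) − Σ(formed) = 2921 − 2763 = +158 kJ
For 5× the reaction as written: 5 × (+158) = +790 kJ

ΔH = +790 kJ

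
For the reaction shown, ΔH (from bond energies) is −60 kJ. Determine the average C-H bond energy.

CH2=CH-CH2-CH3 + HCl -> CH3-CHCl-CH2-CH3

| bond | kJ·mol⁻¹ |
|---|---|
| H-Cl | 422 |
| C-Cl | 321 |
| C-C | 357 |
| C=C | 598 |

Let D be the C-H bond energy.
Σ(broken) = 2×357 + 8×D + 1×598 + 1×422 = 1734 + 8D
Σ(formed) = 3×357 + 1×321 + 9×D = 1392 + 9D
ΔH = Σ(broken) − Σ(formed) = (1734 + 8D) − (1392 + 9D) = +342 − D
Setting this equal to −60 kJ gives D = 402 kJ/mol.

D(C-H) ≈ 402 kJ/mol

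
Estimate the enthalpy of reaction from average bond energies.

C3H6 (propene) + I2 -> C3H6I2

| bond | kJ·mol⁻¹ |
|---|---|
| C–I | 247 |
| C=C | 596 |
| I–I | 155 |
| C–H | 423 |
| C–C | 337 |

ΔH ≈ −80 kJ

Bonds broken (reactants):
  C–C: 1 × 337 = 337
  C–H: 6 × 423 = 2538
  C=C: 1 × 596 = 596
  I–I: 1 × 155 = 155
  Σ(broken) = 3626 kJ
Bonds formed (products):
  C–C: 2 × 337 = 674
  C–H: 6 × 423 = 2538
  C–I: 2 × 247 = 494
  Σ(formed) = 3706 kJ
ΔH = Σ(broken) − Σ(formed) = 3626 − 3706 = −80 kJ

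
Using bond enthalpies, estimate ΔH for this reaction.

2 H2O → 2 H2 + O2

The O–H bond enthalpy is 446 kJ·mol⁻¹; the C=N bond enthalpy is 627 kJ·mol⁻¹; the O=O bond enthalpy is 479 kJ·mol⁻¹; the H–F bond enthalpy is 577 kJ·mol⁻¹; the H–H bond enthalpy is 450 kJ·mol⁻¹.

Bonds broken (reactants):
  O–H: 4 × 446 = 1784
  Σ(broken) = 1784 kJ
Bonds formed (products):
  H–H: 2 × 450 = 900
  O=O: 1 × 479 = 479
  Σ(formed) = 1379 kJ
ΔH = Σ(broken) − Σ(formed) = 1784 − 1379 = +405 kJ

ΔH ≈ +405 kJ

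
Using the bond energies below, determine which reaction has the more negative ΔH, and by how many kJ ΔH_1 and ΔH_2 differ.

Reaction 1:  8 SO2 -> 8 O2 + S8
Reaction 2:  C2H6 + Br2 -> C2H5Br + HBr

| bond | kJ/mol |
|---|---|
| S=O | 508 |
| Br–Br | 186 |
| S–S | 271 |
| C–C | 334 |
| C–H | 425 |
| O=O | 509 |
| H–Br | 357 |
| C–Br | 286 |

Reaction 1:
  Bonds broken (reactants):
    S=O: 16 × 508 = 8128
    Σ(broken) = 8128 kJ
  Bonds formed (products):
    O=O: 8 × 509 = 4072
    S–S: 8 × 271 = 2168
    Σ(formed) = 6240 kJ
  ΔH_1 = 8128 − 6240 = +1888 kJ
Reaction 2:
  Bonds broken (reactants):
    Br–Br: 1 × 186 = 186
    C–C: 1 × 334 = 334
    C–H: 6 × 425 = 2550
    Σ(broken) = 3070 kJ
  Bonds formed (products):
    C–Br: 1 × 286 = 286
    C–C: 1 × 334 = 334
    C–H: 5 × 425 = 2125
    H–Br: 1 × 357 = 357
    Σ(formed) = 3102 kJ
  ΔH_2 = 3070 − 3102 = −32 kJ
ΔH_1 − ΔH_2 = +1920 kJ, so reaction 2 has the more negative ΔH; |ΔH_1 − ΔH_2| = 1920 kJ.

Reaction 2, by 1920 kJ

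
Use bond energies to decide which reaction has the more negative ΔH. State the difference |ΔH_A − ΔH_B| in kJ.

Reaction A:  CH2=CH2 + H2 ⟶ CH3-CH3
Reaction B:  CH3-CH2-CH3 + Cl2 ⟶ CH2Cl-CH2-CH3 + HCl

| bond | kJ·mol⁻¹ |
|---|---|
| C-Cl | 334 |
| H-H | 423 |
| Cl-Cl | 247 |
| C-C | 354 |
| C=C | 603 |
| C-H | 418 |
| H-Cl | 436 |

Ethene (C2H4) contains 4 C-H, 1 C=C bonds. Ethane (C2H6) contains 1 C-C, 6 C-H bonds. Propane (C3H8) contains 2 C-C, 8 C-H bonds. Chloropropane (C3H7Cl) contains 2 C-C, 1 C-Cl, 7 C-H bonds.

Reaction A:
  Bonds broken (reactants):
    C-H: 4 × 418 = 1672
    C=C: 1 × 603 = 603
    H-H: 1 × 423 = 423
    Σ(broken) = 2698 kJ
  Bonds formed (products):
    C-C: 1 × 354 = 354
    C-H: 6 × 418 = 2508
    Σ(formed) = 2862 kJ
  ΔH_A = 2698 − 2862 = −164 kJ
Reaction B:
  Bonds broken (reactants):
    C-C: 2 × 354 = 708
    C-H: 8 × 418 = 3344
    Cl-Cl: 1 × 247 = 247
    Σ(broken) = 4299 kJ
  Bonds formed (products):
    C-C: 2 × 354 = 708
    C-Cl: 1 × 334 = 334
    C-H: 7 × 418 = 2926
    H-Cl: 1 × 436 = 436
    Σ(formed) = 4404 kJ
  ΔH_B = 4299 − 4404 = −105 kJ
ΔH_A − ΔH_B = −59 kJ, so reaction A has the more negative ΔH; |ΔH_A − ΔH_B| = 59 kJ.

Reaction A, by 59 kJ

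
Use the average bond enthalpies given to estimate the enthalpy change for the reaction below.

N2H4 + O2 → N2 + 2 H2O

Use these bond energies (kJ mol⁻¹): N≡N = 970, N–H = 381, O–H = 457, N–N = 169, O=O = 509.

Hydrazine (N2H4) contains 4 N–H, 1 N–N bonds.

Bonds broken (reactants):
  N–H: 4 × 381 = 1524
  N–N: 1 × 169 = 169
  O=O: 1 × 509 = 509
  Σ(broken) = 2202 kJ
Bonds formed (products):
  N≡N: 1 × 970 = 970
  O–H: 4 × 457 = 1828
  Σ(formed) = 2798 kJ
ΔH = Σ(broken) − Σ(formed) = 2202 − 2798 = −596 kJ

ΔH ≈ −596 kJ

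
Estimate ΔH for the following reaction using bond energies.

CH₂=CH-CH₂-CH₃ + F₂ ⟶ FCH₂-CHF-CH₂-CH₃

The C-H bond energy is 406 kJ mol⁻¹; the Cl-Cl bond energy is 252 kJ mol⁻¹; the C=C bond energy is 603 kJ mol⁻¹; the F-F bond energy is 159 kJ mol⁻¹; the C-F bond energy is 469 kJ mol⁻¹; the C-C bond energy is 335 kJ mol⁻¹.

ΔH ≈ −511 kJ

Bonds broken (reactants):
  C-C: 2 × 335 = 670
  C-H: 8 × 406 = 3248
  C=C: 1 × 603 = 603
  F-F: 1 × 159 = 159
  Σ(broken) = 4680 kJ
Bonds formed (products):
  C-C: 3 × 335 = 1005
  C-F: 2 × 469 = 938
  C-H: 8 × 406 = 3248
  Σ(formed) = 5191 kJ
ΔH = Σ(broken) − Σ(formed) = 4680 − 5191 = −511 kJ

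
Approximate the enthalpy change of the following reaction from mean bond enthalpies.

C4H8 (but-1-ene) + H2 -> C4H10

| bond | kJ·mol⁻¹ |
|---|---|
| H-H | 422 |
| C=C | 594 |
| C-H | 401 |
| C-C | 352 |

Bonds broken (reactants):
  C-C: 2 × 352 = 704
  C-H: 8 × 401 = 3208
  C=C: 1 × 594 = 594
  H-H: 1 × 422 = 422
  Σ(broken) = 4928 kJ
Bonds formed (products):
  C-C: 3 × 352 = 1056
  C-H: 10 × 401 = 4010
  Σ(formed) = 5066 kJ
ΔH = Σ(broken) − Σ(formed) = 4928 − 5066 = −138 kJ

ΔH ≈ −138 kJ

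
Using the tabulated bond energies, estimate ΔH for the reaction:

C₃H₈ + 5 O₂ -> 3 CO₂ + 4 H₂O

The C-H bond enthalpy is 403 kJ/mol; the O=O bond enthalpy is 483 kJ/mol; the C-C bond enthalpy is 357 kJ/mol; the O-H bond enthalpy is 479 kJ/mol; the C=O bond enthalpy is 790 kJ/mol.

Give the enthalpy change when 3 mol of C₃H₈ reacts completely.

Bonds broken (reactants):
  C-C: 2 × 357 = 714
  C-H: 8 × 403 = 3224
  O=O: 5 × 483 = 2415
  Σ(broken) = 6353 kJ
Bonds formed (products):
  C=O: 6 × 790 = 4740
  O-H: 8 × 479 = 3832
  Σ(formed) = 8572 kJ
ΔH = Σ(broken) − Σ(formed) = 6353 − 8572 = −2219 kJ
For 3× the reaction as written: 3 × (−2219) = −6657 kJ

ΔH = −6657 kJ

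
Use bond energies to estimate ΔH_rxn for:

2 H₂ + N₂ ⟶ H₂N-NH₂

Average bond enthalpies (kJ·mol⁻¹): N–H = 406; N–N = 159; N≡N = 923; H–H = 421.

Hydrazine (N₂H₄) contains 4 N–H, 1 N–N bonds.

Bonds broken (reactants):
  H–H: 2 × 421 = 842
  N≡N: 1 × 923 = 923
  Σ(broken) = 1765 kJ
Bonds formed (products):
  N–H: 4 × 406 = 1624
  N–N: 1 × 159 = 159
  Σ(formed) = 1783 kJ
ΔH = Σ(broken) − Σ(formed) = 1765 − 1783 = −18 kJ

ΔH ≈ −18 kJ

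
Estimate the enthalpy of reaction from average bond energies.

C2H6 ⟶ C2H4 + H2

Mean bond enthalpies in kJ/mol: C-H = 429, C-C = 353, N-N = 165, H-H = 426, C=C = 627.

Bonds broken (reactants):
  C-C: 1 × 353 = 353
  C-H: 6 × 429 = 2574
  Σ(broken) = 2927 kJ
Bonds formed (products):
  C-H: 4 × 429 = 1716
  C=C: 1 × 627 = 627
  H-H: 1 × 426 = 426
  Σ(formed) = 2769 kJ
ΔH = Σ(broken) − Σ(formed) = 2927 − 2769 = +158 kJ

ΔH ≈ +158 kJ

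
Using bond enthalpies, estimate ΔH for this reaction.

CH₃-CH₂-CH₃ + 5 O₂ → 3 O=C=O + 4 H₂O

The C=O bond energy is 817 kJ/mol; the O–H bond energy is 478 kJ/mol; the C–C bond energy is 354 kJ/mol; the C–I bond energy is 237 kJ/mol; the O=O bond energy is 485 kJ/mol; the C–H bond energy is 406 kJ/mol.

Bonds broken (reactants):
  C–C: 2 × 354 = 708
  C–H: 8 × 406 = 3248
  O=O: 5 × 485 = 2425
  Σ(broken) = 6381 kJ
Bonds formed (products):
  C=O: 6 × 817 = 4902
  O–H: 8 × 478 = 3824
  Σ(formed) = 8726 kJ
ΔH = Σ(broken) − Σ(formed) = 6381 − 8726 = −2345 kJ

ΔH ≈ −2345 kJ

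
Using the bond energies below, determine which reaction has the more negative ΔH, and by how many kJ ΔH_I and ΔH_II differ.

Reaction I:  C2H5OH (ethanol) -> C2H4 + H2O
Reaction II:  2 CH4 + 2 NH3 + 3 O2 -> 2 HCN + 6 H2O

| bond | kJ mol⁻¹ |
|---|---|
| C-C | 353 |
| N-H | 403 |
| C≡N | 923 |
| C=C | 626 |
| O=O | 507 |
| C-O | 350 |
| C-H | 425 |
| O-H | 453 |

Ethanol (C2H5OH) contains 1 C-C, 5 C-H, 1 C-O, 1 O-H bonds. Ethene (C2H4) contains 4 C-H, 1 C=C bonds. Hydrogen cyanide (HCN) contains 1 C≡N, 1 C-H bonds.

Reaction I:
  Bonds broken (reactants):
    C-C: 1 × 353 = 353
    C-H: 5 × 425 = 2125
    C-O: 1 × 350 = 350
    O-H: 1 × 453 = 453
    Σ(broken) = 3281 kJ
  Bonds formed (products):
    C-H: 4 × 425 = 1700
    C=C: 1 × 626 = 626
    O-H: 2 × 453 = 906
    Σ(formed) = 3232 kJ
  ΔH_I = 3281 − 3232 = +49 kJ
Reaction II:
  Bonds broken (reactants):
    C-H: 8 × 425 = 3400
    N-H: 6 × 403 = 2418
    O=O: 3 × 507 = 1521
    Σ(broken) = 7339 kJ
  Bonds formed (products):
    C≡N: 2 × 923 = 1846
    C-H: 2 × 425 = 850
    O-H: 12 × 453 = 5436
    Σ(formed) = 8132 kJ
  ΔH_II = 7339 − 8132 = −793 kJ
ΔH_I − ΔH_II = +842 kJ, so reaction II has the more negative ΔH; |ΔH_I − ΔH_II| = 842 kJ.

Reaction II, by 842 kJ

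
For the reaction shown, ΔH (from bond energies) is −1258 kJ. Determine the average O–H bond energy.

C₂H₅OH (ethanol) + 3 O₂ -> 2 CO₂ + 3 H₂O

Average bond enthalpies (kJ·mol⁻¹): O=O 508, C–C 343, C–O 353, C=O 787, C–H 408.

Let D be the O–H bond energy.
Σ(broken) = 1×343 + 5×408 + 1×353 + 1×D + 3×508 = 4260 + D
Σ(formed) = 4×787 + 6×D = 3148 + 6D
ΔH = Σ(broken) − Σ(formed) = (4260 + D) − (3148 + 6D) = +1112 − 5D
Setting this equal to −1258 kJ gives 5D = 2370, so D = 474 kJ/mol.

D(O–H) ≈ 474 kJ/mol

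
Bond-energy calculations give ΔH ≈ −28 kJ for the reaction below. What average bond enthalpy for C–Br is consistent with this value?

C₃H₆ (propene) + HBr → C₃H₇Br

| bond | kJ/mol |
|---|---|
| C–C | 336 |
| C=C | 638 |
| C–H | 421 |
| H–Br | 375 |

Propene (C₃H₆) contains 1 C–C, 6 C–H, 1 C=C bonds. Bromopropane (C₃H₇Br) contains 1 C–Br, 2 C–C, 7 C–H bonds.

D(C–Br) ≈ 284 kJ/mol

Let D be the C–Br bond energy.
Σ(broken) = 1×336 + 6×421 + 1×638 + 1×375 = 3875
Σ(formed) = 1×D + 2×336 + 7×421 = 3619 + D
ΔH = Σ(broken) − Σ(formed) = (3875) − (3619 + D) = +256 − D
Setting this equal to −28 kJ gives D = 284 kJ/mol.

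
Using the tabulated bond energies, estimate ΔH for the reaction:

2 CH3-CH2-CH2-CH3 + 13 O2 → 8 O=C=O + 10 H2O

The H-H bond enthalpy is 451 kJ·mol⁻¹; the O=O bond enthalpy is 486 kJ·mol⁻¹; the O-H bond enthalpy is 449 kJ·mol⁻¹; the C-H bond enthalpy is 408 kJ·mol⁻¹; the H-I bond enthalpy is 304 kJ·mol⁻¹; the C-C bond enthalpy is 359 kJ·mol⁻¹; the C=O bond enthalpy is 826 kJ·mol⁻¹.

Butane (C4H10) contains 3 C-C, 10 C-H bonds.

Bonds broken (reactants):
  C-C: 6 × 359 = 2154
  C-H: 20 × 408 = 8160
  O=O: 13 × 486 = 6318
  Σ(broken) = 16632 kJ
Bonds formed (products):
  C=O: 16 × 826 = 13216
  O-H: 20 × 449 = 8980
  Σ(formed) = 22196 kJ
ΔH = Σ(broken) − Σ(formed) = 16632 − 22196 = −5564 kJ

ΔH ≈ −5564 kJ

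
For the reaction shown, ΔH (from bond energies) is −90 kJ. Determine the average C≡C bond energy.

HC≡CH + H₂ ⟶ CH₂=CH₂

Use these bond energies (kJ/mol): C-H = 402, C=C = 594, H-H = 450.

Let D be the C≡C bond energy.
Σ(broken) = 1×D + 2×402 + 1×450 = 1254 + D
Σ(formed) = 4×402 + 1×594 = 2202
ΔH = Σ(broken) − Σ(formed) = (1254 + D) − (2202) = −948 + D
Setting this equal to −90 kJ gives D = 858 kJ/mol.

D(C≡C) ≈ 858 kJ/mol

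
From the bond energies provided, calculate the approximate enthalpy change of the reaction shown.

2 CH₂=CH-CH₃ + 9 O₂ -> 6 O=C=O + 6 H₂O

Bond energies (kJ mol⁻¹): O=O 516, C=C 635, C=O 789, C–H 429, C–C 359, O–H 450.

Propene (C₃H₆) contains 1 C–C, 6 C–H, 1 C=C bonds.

ΔH ≈ −3088 kJ

Bonds broken (reactants):
  C–C: 2 × 359 = 718
  C–H: 12 × 429 = 5148
  C=C: 2 × 635 = 1270
  O=O: 9 × 516 = 4644
  Σ(broken) = 11780 kJ
Bonds formed (products):
  C=O: 12 × 789 = 9468
  O–H: 12 × 450 = 5400
  Σ(formed) = 14868 kJ
ΔH = Σ(broken) − Σ(formed) = 11780 − 14868 = −3088 kJ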